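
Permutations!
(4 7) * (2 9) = (2 9)(4 7) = [0, 1, 9, 3, 7, 5, 6, 4, 8, 2]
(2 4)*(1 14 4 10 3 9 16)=(1 14 4 2 10 3 9 16)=[0, 14, 10, 9, 2, 5, 6, 7, 8, 16, 3, 11, 12, 13, 4, 15, 1]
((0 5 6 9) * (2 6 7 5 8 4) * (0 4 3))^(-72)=(9)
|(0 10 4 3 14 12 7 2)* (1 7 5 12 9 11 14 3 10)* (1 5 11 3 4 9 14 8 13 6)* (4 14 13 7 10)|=|(0 5 12 11 8 7 2)(1 10 9 3 14 13 6)|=7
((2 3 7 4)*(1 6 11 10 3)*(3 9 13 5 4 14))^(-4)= ((1 6 11 10 9 13 5 4 2)(3 7 14))^(-4)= (1 13 6 5 11 4 10 2 9)(3 14 7)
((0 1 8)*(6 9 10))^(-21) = ((0 1 8)(6 9 10))^(-21) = (10)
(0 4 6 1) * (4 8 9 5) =(0 8 9 5 4 6 1) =[8, 0, 2, 3, 6, 4, 1, 7, 9, 5]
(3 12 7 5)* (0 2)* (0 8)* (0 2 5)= (0 5 3 12 7)(2 8)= [5, 1, 8, 12, 4, 3, 6, 0, 2, 9, 10, 11, 7]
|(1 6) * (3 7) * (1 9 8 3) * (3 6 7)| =|(1 7)(6 9 8)| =6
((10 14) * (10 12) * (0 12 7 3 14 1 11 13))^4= ((0 12 10 1 11 13)(3 14 7))^4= (0 11 10)(1 12 13)(3 14 7)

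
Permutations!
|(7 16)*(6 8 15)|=6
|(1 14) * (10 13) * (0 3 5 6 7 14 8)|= |(0 3 5 6 7 14 1 8)(10 13)|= 8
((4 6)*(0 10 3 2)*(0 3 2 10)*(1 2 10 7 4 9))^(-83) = ((10)(1 2 3 7 4 6 9))^(-83) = (10)(1 2 3 7 4 6 9)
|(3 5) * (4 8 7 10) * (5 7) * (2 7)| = |(2 7 10 4 8 5 3)| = 7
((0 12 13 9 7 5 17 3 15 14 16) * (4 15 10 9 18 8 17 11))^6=(0 3 4 13 9 14 8 5)(7 16 17 11 12 10 15 18)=((0 12 13 18 8 17 3 10 9 7 5 11 4 15 14 16))^6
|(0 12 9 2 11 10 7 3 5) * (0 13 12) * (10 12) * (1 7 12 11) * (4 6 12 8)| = 12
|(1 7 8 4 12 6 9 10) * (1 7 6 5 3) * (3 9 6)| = 14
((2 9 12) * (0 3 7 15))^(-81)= ((0 3 7 15)(2 9 12))^(-81)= (0 15 7 3)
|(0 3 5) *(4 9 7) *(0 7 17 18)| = |(0 3 5 7 4 9 17 18)| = 8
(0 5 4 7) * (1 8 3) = [5, 8, 2, 1, 7, 4, 6, 0, 3] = (0 5 4 7)(1 8 3)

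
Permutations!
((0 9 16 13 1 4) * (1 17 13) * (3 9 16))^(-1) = (0 4 1 16)(3 9)(13 17)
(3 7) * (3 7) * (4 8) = (4 8) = [0, 1, 2, 3, 8, 5, 6, 7, 4]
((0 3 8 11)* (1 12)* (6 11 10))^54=((0 3 8 10 6 11)(1 12))^54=(12)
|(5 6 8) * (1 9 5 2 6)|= 3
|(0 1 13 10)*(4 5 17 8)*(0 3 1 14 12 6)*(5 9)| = |(0 14 12 6)(1 13 10 3)(4 9 5 17 8)| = 20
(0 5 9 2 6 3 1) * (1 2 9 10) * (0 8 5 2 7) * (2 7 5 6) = (0 7)(1 8 6 3 5 10) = [7, 8, 2, 5, 4, 10, 3, 0, 6, 9, 1]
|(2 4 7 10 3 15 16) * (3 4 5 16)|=|(2 5 16)(3 15)(4 7 10)|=6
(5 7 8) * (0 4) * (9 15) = [4, 1, 2, 3, 0, 7, 6, 8, 5, 15, 10, 11, 12, 13, 14, 9] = (0 4)(5 7 8)(9 15)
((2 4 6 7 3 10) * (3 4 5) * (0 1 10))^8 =((0 1 10 2 5 3)(4 6 7))^8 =(0 10 5)(1 2 3)(4 7 6)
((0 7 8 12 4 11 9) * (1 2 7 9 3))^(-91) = (0 9)(1 4 7 3 12 2 11 8)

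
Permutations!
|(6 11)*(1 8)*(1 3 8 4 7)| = 6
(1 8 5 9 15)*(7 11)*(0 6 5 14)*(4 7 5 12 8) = [6, 4, 2, 3, 7, 9, 12, 11, 14, 15, 10, 5, 8, 13, 0, 1] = (0 6 12 8 14)(1 4 7 11 5 9 15)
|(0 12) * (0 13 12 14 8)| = |(0 14 8)(12 13)| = 6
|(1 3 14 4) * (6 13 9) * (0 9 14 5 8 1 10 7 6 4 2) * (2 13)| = 28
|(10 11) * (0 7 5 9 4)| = 10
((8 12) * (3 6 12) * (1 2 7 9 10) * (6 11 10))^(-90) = ((1 2 7 9 6 12 8 3 11 10))^(-90) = (12)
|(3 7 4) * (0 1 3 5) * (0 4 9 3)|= 6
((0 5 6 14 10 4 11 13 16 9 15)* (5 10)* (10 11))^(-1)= (0 15 9 16 13 11)(4 10)(5 14 6)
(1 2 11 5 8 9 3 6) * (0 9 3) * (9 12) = (0 12 9)(1 2 11 5 8 3 6) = [12, 2, 11, 6, 4, 8, 1, 7, 3, 0, 10, 5, 9]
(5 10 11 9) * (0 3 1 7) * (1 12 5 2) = (0 3 12 5 10 11 9 2 1 7) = [3, 7, 1, 12, 4, 10, 6, 0, 8, 2, 11, 9, 5]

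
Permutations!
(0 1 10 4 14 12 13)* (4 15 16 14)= (0 1 10 15 16 14 12 13)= [1, 10, 2, 3, 4, 5, 6, 7, 8, 9, 15, 11, 13, 0, 12, 16, 14]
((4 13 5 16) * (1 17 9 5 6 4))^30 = ((1 17 9 5 16)(4 13 6))^30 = (17)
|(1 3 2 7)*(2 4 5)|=6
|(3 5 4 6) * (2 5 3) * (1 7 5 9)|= |(1 7 5 4 6 2 9)|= 7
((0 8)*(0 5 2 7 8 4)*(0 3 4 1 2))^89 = ((0 1 2 7 8 5)(3 4))^89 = (0 5 8 7 2 1)(3 4)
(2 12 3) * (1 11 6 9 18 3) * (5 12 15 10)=(1 11 6 9 18 3 2 15 10 5 12)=[0, 11, 15, 2, 4, 12, 9, 7, 8, 18, 5, 6, 1, 13, 14, 10, 16, 17, 3]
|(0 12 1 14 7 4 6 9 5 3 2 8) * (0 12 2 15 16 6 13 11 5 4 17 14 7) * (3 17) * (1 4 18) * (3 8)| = 18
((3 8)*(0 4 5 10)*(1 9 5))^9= ((0 4 1 9 5 10)(3 8))^9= (0 9)(1 10)(3 8)(4 5)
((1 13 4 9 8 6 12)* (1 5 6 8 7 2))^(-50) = ((1 13 4 9 7 2)(5 6 12))^(-50) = (1 7 4)(2 9 13)(5 6 12)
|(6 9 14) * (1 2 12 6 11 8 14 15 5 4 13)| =9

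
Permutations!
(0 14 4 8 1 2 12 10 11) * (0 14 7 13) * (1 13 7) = (0 1 2 12 10 11 14 4 8 13) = [1, 2, 12, 3, 8, 5, 6, 7, 13, 9, 11, 14, 10, 0, 4]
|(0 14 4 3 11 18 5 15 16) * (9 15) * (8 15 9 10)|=11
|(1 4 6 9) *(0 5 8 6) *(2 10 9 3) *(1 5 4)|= |(0 4)(2 10 9 5 8 6 3)|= 14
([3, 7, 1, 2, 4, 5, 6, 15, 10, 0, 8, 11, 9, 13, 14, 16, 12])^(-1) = (0 9 12 16 15 7 1 2 3)(8 10)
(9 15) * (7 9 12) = (7 9 15 12) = [0, 1, 2, 3, 4, 5, 6, 9, 8, 15, 10, 11, 7, 13, 14, 12]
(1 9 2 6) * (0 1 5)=[1, 9, 6, 3, 4, 0, 5, 7, 8, 2]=(0 1 9 2 6 5)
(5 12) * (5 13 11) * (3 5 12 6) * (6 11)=(3 5 11 12 13 6)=[0, 1, 2, 5, 4, 11, 3, 7, 8, 9, 10, 12, 13, 6]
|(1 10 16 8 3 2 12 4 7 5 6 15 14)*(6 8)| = 42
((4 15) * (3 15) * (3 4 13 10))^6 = (3 13)(10 15) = ((3 15 13 10))^6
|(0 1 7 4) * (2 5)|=|(0 1 7 4)(2 5)|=4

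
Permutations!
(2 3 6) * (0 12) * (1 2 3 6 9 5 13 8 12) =(0 1 2 6 3 9 5 13 8 12) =[1, 2, 6, 9, 4, 13, 3, 7, 12, 5, 10, 11, 0, 8]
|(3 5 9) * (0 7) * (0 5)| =|(0 7 5 9 3)| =5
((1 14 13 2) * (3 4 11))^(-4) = ((1 14 13 2)(3 4 11))^(-4) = (14)(3 11 4)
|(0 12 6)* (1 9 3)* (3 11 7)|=|(0 12 6)(1 9 11 7 3)|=15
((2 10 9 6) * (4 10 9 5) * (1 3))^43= (1 3)(2 9 6)(4 10 5)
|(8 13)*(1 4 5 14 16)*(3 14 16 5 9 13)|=9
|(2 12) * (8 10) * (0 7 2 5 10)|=|(0 7 2 12 5 10 8)|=7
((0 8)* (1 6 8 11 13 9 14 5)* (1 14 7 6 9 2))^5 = ((0 11 13 2 1 9 7 6 8)(5 14))^5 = (0 9 11 7 13 6 2 8 1)(5 14)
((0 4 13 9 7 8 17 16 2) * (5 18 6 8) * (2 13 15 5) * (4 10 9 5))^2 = (0 9 2 10 7)(5 6 17 13 18 8 16)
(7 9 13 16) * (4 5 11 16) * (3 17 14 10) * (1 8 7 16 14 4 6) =(1 8 7 9 13 6)(3 17 4 5 11 14 10) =[0, 8, 2, 17, 5, 11, 1, 9, 7, 13, 3, 14, 12, 6, 10, 15, 16, 4]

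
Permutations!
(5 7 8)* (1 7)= (1 7 8 5)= [0, 7, 2, 3, 4, 1, 6, 8, 5]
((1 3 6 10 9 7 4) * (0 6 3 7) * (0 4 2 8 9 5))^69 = (0 6 10 5)(1 8)(2 4)(7 9)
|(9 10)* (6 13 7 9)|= 5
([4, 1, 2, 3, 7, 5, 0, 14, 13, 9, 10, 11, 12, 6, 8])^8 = [4, 1, 2, 3, 7, 5, 0, 14, 13, 9, 10, 11, 12, 6, 8]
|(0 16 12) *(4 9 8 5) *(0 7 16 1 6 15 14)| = 60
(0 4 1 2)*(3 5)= (0 4 1 2)(3 5)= [4, 2, 0, 5, 1, 3]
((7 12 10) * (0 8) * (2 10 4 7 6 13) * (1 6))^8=(1 2 6 10 13)(4 12 7)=((0 8)(1 6 13 2 10)(4 7 12))^8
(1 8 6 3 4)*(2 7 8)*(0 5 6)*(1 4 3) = (0 5 6 1 2 7 8) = [5, 2, 7, 3, 4, 6, 1, 8, 0]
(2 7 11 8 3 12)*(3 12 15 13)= (2 7 11 8 12)(3 15 13)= [0, 1, 7, 15, 4, 5, 6, 11, 12, 9, 10, 8, 2, 3, 14, 13]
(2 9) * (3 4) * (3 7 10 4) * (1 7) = [0, 7, 9, 3, 1, 5, 6, 10, 8, 2, 4] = (1 7 10 4)(2 9)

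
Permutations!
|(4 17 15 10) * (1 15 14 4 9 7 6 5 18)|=24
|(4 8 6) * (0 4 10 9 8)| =4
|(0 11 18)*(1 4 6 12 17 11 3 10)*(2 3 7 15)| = |(0 7 15 2 3 10 1 4 6 12 17 11 18)| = 13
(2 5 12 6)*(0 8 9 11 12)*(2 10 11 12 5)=(0 8 9 12 6 10 11 5)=[8, 1, 2, 3, 4, 0, 10, 7, 9, 12, 11, 5, 6]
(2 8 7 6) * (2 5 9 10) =(2 8 7 6 5 9 10) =[0, 1, 8, 3, 4, 9, 5, 6, 7, 10, 2]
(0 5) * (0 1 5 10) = [10, 5, 2, 3, 4, 1, 6, 7, 8, 9, 0] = (0 10)(1 5)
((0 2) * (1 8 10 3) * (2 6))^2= ((0 6 2)(1 8 10 3))^2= (0 2 6)(1 10)(3 8)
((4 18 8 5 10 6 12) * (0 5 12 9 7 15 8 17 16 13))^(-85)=(0 13 16 17 18 4 12 8 15 7 9 6 10 5)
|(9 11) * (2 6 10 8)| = |(2 6 10 8)(9 11)| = 4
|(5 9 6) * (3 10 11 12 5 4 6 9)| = 10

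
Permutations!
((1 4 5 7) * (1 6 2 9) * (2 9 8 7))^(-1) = ((1 4 5 2 8 7 6 9))^(-1) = (1 9 6 7 8 2 5 4)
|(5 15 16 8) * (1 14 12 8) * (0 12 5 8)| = 10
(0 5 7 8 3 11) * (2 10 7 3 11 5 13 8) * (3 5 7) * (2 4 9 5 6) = (0 13 8 11)(2 10 3 7 4 9 5 6) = [13, 1, 10, 7, 9, 6, 2, 4, 11, 5, 3, 0, 12, 8]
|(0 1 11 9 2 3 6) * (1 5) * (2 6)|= |(0 5 1 11 9 6)(2 3)|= 6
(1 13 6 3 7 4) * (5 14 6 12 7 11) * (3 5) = [0, 13, 2, 11, 1, 14, 5, 4, 8, 9, 10, 3, 7, 12, 6] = (1 13 12 7 4)(3 11)(5 14 6)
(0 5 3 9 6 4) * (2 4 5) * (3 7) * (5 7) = (0 2 4)(3 9 6 7) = [2, 1, 4, 9, 0, 5, 7, 3, 8, 6]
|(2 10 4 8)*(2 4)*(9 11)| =|(2 10)(4 8)(9 11)| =2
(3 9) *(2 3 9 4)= (9)(2 3 4)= [0, 1, 3, 4, 2, 5, 6, 7, 8, 9]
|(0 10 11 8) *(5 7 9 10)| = |(0 5 7 9 10 11 8)| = 7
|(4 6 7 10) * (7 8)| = 5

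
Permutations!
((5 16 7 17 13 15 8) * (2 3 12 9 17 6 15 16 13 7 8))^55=(2 15 6 7 17 9 12 3)(5 8 16 13)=((2 3 12 9 17 7 6 15)(5 13 16 8))^55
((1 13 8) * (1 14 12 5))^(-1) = (1 5 12 14 8 13)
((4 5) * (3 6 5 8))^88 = (3 4 6 8 5)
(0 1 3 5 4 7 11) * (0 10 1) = [0, 3, 2, 5, 7, 4, 6, 11, 8, 9, 1, 10] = (1 3 5 4 7 11 10)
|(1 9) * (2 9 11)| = |(1 11 2 9)| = 4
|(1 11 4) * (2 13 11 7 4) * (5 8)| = |(1 7 4)(2 13 11)(5 8)| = 6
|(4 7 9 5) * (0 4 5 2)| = |(0 4 7 9 2)| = 5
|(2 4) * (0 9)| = 2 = |(0 9)(2 4)|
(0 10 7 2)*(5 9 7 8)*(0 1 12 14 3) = (0 10 8 5 9 7 2 1 12 14 3) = [10, 12, 1, 0, 4, 9, 6, 2, 5, 7, 8, 11, 14, 13, 3]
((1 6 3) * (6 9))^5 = ((1 9 6 3))^5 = (1 9 6 3)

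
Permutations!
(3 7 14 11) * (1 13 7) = [0, 13, 2, 1, 4, 5, 6, 14, 8, 9, 10, 3, 12, 7, 11] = (1 13 7 14 11 3)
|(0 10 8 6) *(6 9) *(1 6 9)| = 5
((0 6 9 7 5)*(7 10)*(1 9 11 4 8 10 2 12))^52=(12)(0 8)(4 5)(6 10)(7 11)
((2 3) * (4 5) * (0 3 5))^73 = ((0 3 2 5 4))^73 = (0 5 3 4 2)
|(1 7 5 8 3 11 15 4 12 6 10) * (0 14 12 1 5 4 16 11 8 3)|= |(0 14 12 6 10 5 3 8)(1 7 4)(11 15 16)|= 24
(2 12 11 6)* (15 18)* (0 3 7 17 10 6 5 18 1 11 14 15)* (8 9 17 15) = (0 3 7 15 1 11 5 18)(2 12 14 8 9 17 10 6) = [3, 11, 12, 7, 4, 18, 2, 15, 9, 17, 6, 5, 14, 13, 8, 1, 16, 10, 0]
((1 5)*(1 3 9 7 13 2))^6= ((1 5 3 9 7 13 2))^6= (1 2 13 7 9 3 5)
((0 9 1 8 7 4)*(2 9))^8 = ((0 2 9 1 8 7 4))^8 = (0 2 9 1 8 7 4)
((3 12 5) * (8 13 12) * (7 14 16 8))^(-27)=(3 13 14 5 8 7 12 16)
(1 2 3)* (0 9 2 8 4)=(0 9 2 3 1 8 4)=[9, 8, 3, 1, 0, 5, 6, 7, 4, 2]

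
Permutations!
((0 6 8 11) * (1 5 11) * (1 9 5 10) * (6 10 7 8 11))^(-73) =(0 11 6 5 9 8 7 1 10)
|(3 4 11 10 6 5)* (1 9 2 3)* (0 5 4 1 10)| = |(0 5 10 6 4 11)(1 9 2 3)| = 12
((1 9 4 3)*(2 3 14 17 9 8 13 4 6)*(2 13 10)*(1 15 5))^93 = ((1 8 10 2 3 15 5)(4 14 17 9 6 13))^93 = (1 10 3 5 8 2 15)(4 9)(6 14)(13 17)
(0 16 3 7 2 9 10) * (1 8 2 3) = (0 16 1 8 2 9 10)(3 7) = [16, 8, 9, 7, 4, 5, 6, 3, 2, 10, 0, 11, 12, 13, 14, 15, 1]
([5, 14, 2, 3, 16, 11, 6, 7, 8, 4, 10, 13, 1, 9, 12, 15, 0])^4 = [9, 14, 2, 3, 11, 4, 6, 7, 8, 5, 10, 16, 1, 0, 12, 15, 13]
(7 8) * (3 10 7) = (3 10 7 8) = [0, 1, 2, 10, 4, 5, 6, 8, 3, 9, 7]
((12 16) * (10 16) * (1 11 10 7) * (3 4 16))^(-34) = ((1 11 10 3 4 16 12 7))^(-34) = (1 12 4 10)(3 11 7 16)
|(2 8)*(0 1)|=2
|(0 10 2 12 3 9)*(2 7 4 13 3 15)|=|(0 10 7 4 13 3 9)(2 12 15)|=21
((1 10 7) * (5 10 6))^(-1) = (1 7 10 5 6)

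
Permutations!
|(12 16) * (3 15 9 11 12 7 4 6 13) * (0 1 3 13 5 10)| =13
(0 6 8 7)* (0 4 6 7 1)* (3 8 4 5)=(0 7 5 3 8 1)(4 6)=[7, 0, 2, 8, 6, 3, 4, 5, 1]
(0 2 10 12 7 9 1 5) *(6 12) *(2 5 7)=(0 5)(1 7 9)(2 10 6 12)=[5, 7, 10, 3, 4, 0, 12, 9, 8, 1, 6, 11, 2]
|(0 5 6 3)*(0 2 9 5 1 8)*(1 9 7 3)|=6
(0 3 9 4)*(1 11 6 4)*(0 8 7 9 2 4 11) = [3, 0, 4, 2, 8, 5, 11, 9, 7, 1, 10, 6] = (0 3 2 4 8 7 9 1)(6 11)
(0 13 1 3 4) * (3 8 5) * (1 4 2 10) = (0 13 4)(1 8 5 3 2 10) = [13, 8, 10, 2, 0, 3, 6, 7, 5, 9, 1, 11, 12, 4]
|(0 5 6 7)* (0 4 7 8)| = |(0 5 6 8)(4 7)| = 4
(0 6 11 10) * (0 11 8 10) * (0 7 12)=(0 6 8 10 11 7 12)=[6, 1, 2, 3, 4, 5, 8, 12, 10, 9, 11, 7, 0]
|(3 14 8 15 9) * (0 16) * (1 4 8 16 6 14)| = |(0 6 14 16)(1 4 8 15 9 3)| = 12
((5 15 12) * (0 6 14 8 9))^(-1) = ((0 6 14 8 9)(5 15 12))^(-1) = (0 9 8 14 6)(5 12 15)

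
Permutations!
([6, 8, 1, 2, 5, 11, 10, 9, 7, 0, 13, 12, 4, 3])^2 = [10, 7, 8, 1, 11, 12, 13, 0, 9, 6, 3, 4, 5, 2]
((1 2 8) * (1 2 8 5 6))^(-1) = ((1 8 2 5 6))^(-1) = (1 6 5 2 8)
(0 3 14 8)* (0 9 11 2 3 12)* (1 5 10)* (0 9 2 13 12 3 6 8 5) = (0 3 14 5 10 1)(2 6 8)(9 11 13 12) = [3, 0, 6, 14, 4, 10, 8, 7, 2, 11, 1, 13, 9, 12, 5]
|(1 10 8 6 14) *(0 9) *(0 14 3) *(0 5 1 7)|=12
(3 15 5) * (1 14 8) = [0, 14, 2, 15, 4, 3, 6, 7, 1, 9, 10, 11, 12, 13, 8, 5] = (1 14 8)(3 15 5)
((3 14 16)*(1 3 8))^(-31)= (1 8 16 14 3)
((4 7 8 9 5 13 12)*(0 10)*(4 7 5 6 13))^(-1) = ((0 10)(4 5)(6 13 12 7 8 9))^(-1) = (0 10)(4 5)(6 9 8 7 12 13)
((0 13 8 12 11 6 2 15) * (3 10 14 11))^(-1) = ((0 13 8 12 3 10 14 11 6 2 15))^(-1) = (0 15 2 6 11 14 10 3 12 8 13)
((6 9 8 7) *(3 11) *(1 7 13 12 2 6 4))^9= ((1 7 4)(2 6 9 8 13 12)(3 11))^9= (2 8)(3 11)(6 13)(9 12)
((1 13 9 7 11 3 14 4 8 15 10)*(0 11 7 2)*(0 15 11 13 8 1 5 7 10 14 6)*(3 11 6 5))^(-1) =(0 6 8 1 4 14 15 2 9 13)(3 10 7 5)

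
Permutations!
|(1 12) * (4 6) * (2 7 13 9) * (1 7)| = |(1 12 7 13 9 2)(4 6)| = 6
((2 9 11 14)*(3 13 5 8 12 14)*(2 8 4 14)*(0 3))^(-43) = ((0 3 13 5 4 14 8 12 2 9 11))^(-43) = (0 3 13 5 4 14 8 12 2 9 11)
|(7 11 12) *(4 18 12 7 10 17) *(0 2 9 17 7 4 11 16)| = 11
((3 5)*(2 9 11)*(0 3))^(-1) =(0 5 3)(2 11 9) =((0 3 5)(2 9 11))^(-1)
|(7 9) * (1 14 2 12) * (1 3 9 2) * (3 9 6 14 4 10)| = 12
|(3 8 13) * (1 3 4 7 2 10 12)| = |(1 3 8 13 4 7 2 10 12)| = 9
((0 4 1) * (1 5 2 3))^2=(0 5 3)(1 4 2)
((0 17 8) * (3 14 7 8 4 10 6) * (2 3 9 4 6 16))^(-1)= ((0 17 6 9 4 10 16 2 3 14 7 8))^(-1)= (0 8 7 14 3 2 16 10 4 9 6 17)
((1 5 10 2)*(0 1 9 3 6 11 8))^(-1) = (0 8 11 6 3 9 2 10 5 1)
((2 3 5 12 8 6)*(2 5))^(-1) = (2 3)(5 6 8 12)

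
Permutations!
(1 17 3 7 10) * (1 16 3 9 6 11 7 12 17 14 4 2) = (1 14 4 2)(3 12 17 9 6 11 7 10 16) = [0, 14, 1, 12, 2, 5, 11, 10, 8, 6, 16, 7, 17, 13, 4, 15, 3, 9]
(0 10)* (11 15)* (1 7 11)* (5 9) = (0 10)(1 7 11 15)(5 9) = [10, 7, 2, 3, 4, 9, 6, 11, 8, 5, 0, 15, 12, 13, 14, 1]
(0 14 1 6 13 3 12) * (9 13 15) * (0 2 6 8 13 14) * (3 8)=(1 3 12 2 6 15 9 14)(8 13)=[0, 3, 6, 12, 4, 5, 15, 7, 13, 14, 10, 11, 2, 8, 1, 9]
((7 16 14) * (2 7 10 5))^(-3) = ((2 7 16 14 10 5))^(-3) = (2 14)(5 16)(7 10)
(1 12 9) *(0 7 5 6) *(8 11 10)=(0 7 5 6)(1 12 9)(8 11 10)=[7, 12, 2, 3, 4, 6, 0, 5, 11, 1, 8, 10, 9]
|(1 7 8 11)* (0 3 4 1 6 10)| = 9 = |(0 3 4 1 7 8 11 6 10)|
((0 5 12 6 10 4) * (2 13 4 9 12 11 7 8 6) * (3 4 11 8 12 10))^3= (0 6)(2 7 13 12 11)(3 5)(4 8)(9 10)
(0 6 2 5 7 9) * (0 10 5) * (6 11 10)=(0 11 10 5 7 9 6 2)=[11, 1, 0, 3, 4, 7, 2, 9, 8, 6, 5, 10]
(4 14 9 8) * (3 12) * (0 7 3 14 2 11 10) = [7, 1, 11, 12, 2, 5, 6, 3, 4, 8, 0, 10, 14, 13, 9] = (0 7 3 12 14 9 8 4 2 11 10)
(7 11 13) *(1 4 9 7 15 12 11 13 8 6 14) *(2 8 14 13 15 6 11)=(1 4 9 7 15 12 2 8 11 14)(6 13)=[0, 4, 8, 3, 9, 5, 13, 15, 11, 7, 10, 14, 2, 6, 1, 12]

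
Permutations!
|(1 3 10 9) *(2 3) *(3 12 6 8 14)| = |(1 2 12 6 8 14 3 10 9)| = 9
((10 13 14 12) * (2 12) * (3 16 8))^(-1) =(2 14 13 10 12)(3 8 16)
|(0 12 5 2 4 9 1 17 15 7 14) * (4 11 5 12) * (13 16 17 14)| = 15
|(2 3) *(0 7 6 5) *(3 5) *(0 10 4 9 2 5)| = 9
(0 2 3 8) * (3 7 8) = (0 2 7 8) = [2, 1, 7, 3, 4, 5, 6, 8, 0]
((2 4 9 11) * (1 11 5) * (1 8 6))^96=(11)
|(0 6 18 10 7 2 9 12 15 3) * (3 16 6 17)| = 9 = |(0 17 3)(2 9 12 15 16 6 18 10 7)|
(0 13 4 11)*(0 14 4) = [13, 1, 2, 3, 11, 5, 6, 7, 8, 9, 10, 14, 12, 0, 4] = (0 13)(4 11 14)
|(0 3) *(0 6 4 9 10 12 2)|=8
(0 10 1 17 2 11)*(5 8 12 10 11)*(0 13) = [11, 17, 5, 3, 4, 8, 6, 7, 12, 9, 1, 13, 10, 0, 14, 15, 16, 2] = (0 11 13)(1 17 2 5 8 12 10)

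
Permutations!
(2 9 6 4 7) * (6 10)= (2 9 10 6 4 7)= [0, 1, 9, 3, 7, 5, 4, 2, 8, 10, 6]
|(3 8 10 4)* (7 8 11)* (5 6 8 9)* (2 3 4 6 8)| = |(2 3 11 7 9 5 8 10 6)| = 9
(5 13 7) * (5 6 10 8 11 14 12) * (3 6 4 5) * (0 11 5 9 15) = [11, 1, 2, 6, 9, 13, 10, 4, 5, 15, 8, 14, 3, 7, 12, 0] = (0 11 14 12 3 6 10 8 5 13 7 4 9 15)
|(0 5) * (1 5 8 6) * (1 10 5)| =5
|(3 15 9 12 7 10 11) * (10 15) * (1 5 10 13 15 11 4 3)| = |(1 5 10 4 3 13 15 9 12 7 11)| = 11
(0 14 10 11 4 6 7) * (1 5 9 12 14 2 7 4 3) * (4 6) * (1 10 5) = [2, 1, 7, 10, 4, 9, 6, 0, 8, 12, 11, 3, 14, 13, 5] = (0 2 7)(3 10 11)(5 9 12 14)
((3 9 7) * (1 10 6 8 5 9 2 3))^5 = ((1 10 6 8 5 9 7)(2 3))^5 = (1 9 8 10 7 5 6)(2 3)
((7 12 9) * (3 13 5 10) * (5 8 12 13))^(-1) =((3 5 10)(7 13 8 12 9))^(-1) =(3 10 5)(7 9 12 8 13)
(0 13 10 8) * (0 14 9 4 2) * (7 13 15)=(0 15 7 13 10 8 14 9 4 2)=[15, 1, 0, 3, 2, 5, 6, 13, 14, 4, 8, 11, 12, 10, 9, 7]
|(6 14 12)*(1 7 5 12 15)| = 7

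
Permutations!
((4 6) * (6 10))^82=(4 10 6)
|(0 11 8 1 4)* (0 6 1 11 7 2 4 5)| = |(0 7 2 4 6 1 5)(8 11)| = 14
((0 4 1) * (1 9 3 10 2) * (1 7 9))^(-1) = ((0 4 1)(2 7 9 3 10))^(-1) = (0 1 4)(2 10 3 9 7)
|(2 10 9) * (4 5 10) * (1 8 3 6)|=20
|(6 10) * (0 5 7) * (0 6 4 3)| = |(0 5 7 6 10 4 3)| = 7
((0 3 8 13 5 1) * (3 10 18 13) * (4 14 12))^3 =(0 13)(1 18)(3 8)(5 10)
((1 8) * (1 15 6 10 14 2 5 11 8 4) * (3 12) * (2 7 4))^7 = ((1 2 5 11 8 15 6 10 14 7 4)(3 12))^7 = (1 10 11 4 6 5 7 15 2 14 8)(3 12)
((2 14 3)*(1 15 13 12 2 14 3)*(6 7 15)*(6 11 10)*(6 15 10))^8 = (1 2 15 6 14 12 10 11 3 13 7)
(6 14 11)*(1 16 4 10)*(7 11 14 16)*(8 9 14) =(1 7 11 6 16 4 10)(8 9 14) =[0, 7, 2, 3, 10, 5, 16, 11, 9, 14, 1, 6, 12, 13, 8, 15, 4]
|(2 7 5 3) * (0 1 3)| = 6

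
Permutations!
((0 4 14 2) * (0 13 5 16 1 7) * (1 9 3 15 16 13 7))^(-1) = ((0 4 14 2 7)(3 15 16 9)(5 13))^(-1) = (0 7 2 14 4)(3 9 16 15)(5 13)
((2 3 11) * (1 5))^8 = (2 11 3)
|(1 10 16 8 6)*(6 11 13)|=7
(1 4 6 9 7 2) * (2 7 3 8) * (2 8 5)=(1 4 6 9 3 5 2)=[0, 4, 1, 5, 6, 2, 9, 7, 8, 3]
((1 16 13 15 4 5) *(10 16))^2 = (1 16 15 5 10 13 4)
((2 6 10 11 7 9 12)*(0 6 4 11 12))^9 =(12)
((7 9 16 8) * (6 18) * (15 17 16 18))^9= (6 15 17 16 8 7 9 18)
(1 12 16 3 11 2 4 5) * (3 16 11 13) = (16)(1 12 11 2 4 5)(3 13) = [0, 12, 4, 13, 5, 1, 6, 7, 8, 9, 10, 2, 11, 3, 14, 15, 16]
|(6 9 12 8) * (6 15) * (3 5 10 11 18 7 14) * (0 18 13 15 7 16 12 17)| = 16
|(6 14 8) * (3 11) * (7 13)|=|(3 11)(6 14 8)(7 13)|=6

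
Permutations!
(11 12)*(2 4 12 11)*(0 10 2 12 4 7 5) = [10, 1, 7, 3, 4, 0, 6, 5, 8, 9, 2, 11, 12] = (12)(0 10 2 7 5)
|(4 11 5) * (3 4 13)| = 5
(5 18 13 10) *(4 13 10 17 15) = [0, 1, 2, 3, 13, 18, 6, 7, 8, 9, 5, 11, 12, 17, 14, 4, 16, 15, 10] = (4 13 17 15)(5 18 10)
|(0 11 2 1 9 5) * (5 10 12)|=|(0 11 2 1 9 10 12 5)|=8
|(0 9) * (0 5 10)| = |(0 9 5 10)| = 4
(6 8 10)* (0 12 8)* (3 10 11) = (0 12 8 11 3 10 6) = [12, 1, 2, 10, 4, 5, 0, 7, 11, 9, 6, 3, 8]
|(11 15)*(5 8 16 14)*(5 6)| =|(5 8 16 14 6)(11 15)| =10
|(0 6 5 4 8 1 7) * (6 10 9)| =9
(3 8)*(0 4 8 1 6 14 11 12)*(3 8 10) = (0 4 10 3 1 6 14 11 12) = [4, 6, 2, 1, 10, 5, 14, 7, 8, 9, 3, 12, 0, 13, 11]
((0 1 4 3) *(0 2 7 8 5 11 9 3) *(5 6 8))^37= ((0 1 4)(2 7 5 11 9 3)(6 8))^37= (0 1 4)(2 7 5 11 9 3)(6 8)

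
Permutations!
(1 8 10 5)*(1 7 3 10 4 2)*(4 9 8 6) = (1 6 4 2)(3 10 5 7)(8 9) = [0, 6, 1, 10, 2, 7, 4, 3, 9, 8, 5]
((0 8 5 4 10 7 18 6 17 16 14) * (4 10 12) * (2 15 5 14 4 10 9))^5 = (0 14 8)(2 15 5 9)(4 6 10 16 18 12 17 7) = ((0 8 14)(2 15 5 9)(4 12 10 7 18 6 17 16))^5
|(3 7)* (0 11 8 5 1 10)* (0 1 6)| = 10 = |(0 11 8 5 6)(1 10)(3 7)|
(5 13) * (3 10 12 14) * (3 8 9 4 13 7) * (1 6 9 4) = (1 6 9)(3 10 12 14 8 4 13 5 7) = [0, 6, 2, 10, 13, 7, 9, 3, 4, 1, 12, 11, 14, 5, 8]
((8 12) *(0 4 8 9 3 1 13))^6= (0 1 9 8)(3 12 4 13)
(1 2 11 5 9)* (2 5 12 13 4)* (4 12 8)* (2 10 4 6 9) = (1 5 2 11 8 6 9)(4 10)(12 13) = [0, 5, 11, 3, 10, 2, 9, 7, 6, 1, 4, 8, 13, 12]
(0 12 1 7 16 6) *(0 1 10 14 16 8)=[12, 7, 2, 3, 4, 5, 1, 8, 0, 9, 14, 11, 10, 13, 16, 15, 6]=(0 12 10 14 16 6 1 7 8)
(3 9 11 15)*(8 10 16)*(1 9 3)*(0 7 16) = (0 7 16 8 10)(1 9 11 15) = [7, 9, 2, 3, 4, 5, 6, 16, 10, 11, 0, 15, 12, 13, 14, 1, 8]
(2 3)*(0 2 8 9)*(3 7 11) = (0 2 7 11 3 8 9) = [2, 1, 7, 8, 4, 5, 6, 11, 9, 0, 10, 3]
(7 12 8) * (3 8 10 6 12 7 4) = (3 8 4)(6 12 10) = [0, 1, 2, 8, 3, 5, 12, 7, 4, 9, 6, 11, 10]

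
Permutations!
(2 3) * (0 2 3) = (3)(0 2) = [2, 1, 0, 3]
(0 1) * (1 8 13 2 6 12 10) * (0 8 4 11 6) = [4, 8, 0, 3, 11, 5, 12, 7, 13, 9, 1, 6, 10, 2] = (0 4 11 6 12 10 1 8 13 2)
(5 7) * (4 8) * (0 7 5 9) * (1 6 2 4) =(0 7 9)(1 6 2 4 8) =[7, 6, 4, 3, 8, 5, 2, 9, 1, 0]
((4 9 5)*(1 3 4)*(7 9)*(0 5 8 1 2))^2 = (0 2 5)(1 4 9)(3 7 8)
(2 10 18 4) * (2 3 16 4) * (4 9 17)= (2 10 18)(3 16 9 17 4)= [0, 1, 10, 16, 3, 5, 6, 7, 8, 17, 18, 11, 12, 13, 14, 15, 9, 4, 2]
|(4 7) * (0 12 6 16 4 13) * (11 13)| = |(0 12 6 16 4 7 11 13)| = 8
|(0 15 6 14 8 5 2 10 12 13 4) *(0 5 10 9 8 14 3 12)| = |(0 15 6 3 12 13 4 5 2 9 8 10)| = 12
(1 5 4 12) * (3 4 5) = [0, 3, 2, 4, 12, 5, 6, 7, 8, 9, 10, 11, 1] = (1 3 4 12)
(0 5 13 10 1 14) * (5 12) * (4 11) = (0 12 5 13 10 1 14)(4 11) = [12, 14, 2, 3, 11, 13, 6, 7, 8, 9, 1, 4, 5, 10, 0]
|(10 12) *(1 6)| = 2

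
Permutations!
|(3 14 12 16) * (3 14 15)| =6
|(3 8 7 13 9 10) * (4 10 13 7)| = |(3 8 4 10)(9 13)| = 4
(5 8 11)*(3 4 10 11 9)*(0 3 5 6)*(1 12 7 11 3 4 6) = (0 4 10 3 6)(1 12 7 11)(5 8 9) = [4, 12, 2, 6, 10, 8, 0, 11, 9, 5, 3, 1, 7]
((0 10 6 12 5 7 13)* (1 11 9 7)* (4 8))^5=(0 1)(4 8)(5 13)(6 9)(7 12)(10 11)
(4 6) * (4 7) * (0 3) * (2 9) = (0 3)(2 9)(4 6 7) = [3, 1, 9, 0, 6, 5, 7, 4, 8, 2]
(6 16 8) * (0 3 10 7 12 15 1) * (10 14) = [3, 0, 2, 14, 4, 5, 16, 12, 6, 9, 7, 11, 15, 13, 10, 1, 8] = (0 3 14 10 7 12 15 1)(6 16 8)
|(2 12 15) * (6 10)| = |(2 12 15)(6 10)| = 6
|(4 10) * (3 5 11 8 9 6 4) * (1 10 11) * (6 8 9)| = 20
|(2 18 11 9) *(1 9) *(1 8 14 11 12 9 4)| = 12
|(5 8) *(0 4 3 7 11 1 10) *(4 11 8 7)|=|(0 11 1 10)(3 4)(5 7 8)|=12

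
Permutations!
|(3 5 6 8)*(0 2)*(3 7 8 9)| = |(0 2)(3 5 6 9)(7 8)| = 4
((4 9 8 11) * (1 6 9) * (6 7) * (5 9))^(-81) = ((1 7 6 5 9 8 11 4))^(-81) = (1 4 11 8 9 5 6 7)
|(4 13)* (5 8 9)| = |(4 13)(5 8 9)| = 6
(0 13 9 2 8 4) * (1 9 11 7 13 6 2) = (0 6 2 8 4)(1 9)(7 13 11) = [6, 9, 8, 3, 0, 5, 2, 13, 4, 1, 10, 7, 12, 11]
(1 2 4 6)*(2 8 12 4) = (1 8 12 4 6) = [0, 8, 2, 3, 6, 5, 1, 7, 12, 9, 10, 11, 4]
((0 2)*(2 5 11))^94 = (0 11)(2 5)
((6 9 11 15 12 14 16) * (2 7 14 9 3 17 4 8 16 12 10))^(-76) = ((2 7 14 12 9 11 15 10)(3 17 4 8 16 6))^(-76) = (2 9)(3 4 16)(6 17 8)(7 11)(10 12)(14 15)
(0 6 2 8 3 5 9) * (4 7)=[6, 1, 8, 5, 7, 9, 2, 4, 3, 0]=(0 6 2 8 3 5 9)(4 7)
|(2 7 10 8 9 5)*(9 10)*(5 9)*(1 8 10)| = |(10)(1 8)(2 7 5)| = 6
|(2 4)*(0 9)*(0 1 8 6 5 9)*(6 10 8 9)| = |(1 9)(2 4)(5 6)(8 10)| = 2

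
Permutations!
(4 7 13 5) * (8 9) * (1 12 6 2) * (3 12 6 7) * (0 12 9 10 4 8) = (0 12 7 13 5 8 10 4 3 9)(1 6 2) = [12, 6, 1, 9, 3, 8, 2, 13, 10, 0, 4, 11, 7, 5]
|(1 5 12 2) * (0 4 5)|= |(0 4 5 12 2 1)|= 6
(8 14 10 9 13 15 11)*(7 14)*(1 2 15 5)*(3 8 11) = (1 2 15 3 8 7 14 10 9 13 5) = [0, 2, 15, 8, 4, 1, 6, 14, 7, 13, 9, 11, 12, 5, 10, 3]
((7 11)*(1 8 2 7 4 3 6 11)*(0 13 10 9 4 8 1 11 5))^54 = ((0 13 10 9 4 3 6 5)(2 7 11 8))^54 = (0 6 4 10)(2 11)(3 9 13 5)(7 8)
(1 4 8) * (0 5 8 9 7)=[5, 4, 2, 3, 9, 8, 6, 0, 1, 7]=(0 5 8 1 4 9 7)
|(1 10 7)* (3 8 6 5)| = |(1 10 7)(3 8 6 5)| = 12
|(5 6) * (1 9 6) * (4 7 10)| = |(1 9 6 5)(4 7 10)| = 12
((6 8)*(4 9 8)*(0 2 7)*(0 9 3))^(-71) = ((0 2 7 9 8 6 4 3))^(-71) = (0 2 7 9 8 6 4 3)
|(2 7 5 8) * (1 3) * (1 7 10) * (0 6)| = 14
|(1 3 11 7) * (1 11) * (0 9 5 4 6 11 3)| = 9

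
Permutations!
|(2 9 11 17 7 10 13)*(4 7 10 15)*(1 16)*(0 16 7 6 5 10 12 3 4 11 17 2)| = |(0 16 1 7 15 11 2 9 17 12 3 4 6 5 10 13)| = 16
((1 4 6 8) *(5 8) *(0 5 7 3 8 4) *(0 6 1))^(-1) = (0 8 3 7 6 1 4 5)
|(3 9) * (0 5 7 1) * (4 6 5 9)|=|(0 9 3 4 6 5 7 1)|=8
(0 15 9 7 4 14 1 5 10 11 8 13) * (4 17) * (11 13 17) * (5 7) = (0 15 9 5 10 13)(1 7 11 8 17 4 14) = [15, 7, 2, 3, 14, 10, 6, 11, 17, 5, 13, 8, 12, 0, 1, 9, 16, 4]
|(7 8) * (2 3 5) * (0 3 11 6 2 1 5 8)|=|(0 3 8 7)(1 5)(2 11 6)|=12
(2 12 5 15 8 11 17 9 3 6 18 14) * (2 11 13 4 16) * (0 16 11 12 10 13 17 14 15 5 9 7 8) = (0 16 2 10 13 4 11 14 12 9 3 6 18 15)(7 8 17) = [16, 1, 10, 6, 11, 5, 18, 8, 17, 3, 13, 14, 9, 4, 12, 0, 2, 7, 15]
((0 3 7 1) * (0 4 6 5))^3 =(0 1 5 7 6 3 4)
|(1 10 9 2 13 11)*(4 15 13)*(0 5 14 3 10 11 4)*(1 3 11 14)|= |(0 5 1 14 11 3 10 9 2)(4 15 13)|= 9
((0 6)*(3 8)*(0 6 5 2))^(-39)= ((0 5 2)(3 8))^(-39)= (3 8)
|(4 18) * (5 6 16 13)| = 4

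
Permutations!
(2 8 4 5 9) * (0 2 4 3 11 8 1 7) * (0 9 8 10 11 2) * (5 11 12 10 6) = (1 7 9 4 11 6 5 8 3 2)(10 12) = [0, 7, 1, 2, 11, 8, 5, 9, 3, 4, 12, 6, 10]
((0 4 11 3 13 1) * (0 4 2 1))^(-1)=((0 2 1 4 11 3 13))^(-1)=(0 13 3 11 4 1 2)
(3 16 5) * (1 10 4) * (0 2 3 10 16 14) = [2, 16, 3, 14, 1, 10, 6, 7, 8, 9, 4, 11, 12, 13, 0, 15, 5] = (0 2 3 14)(1 16 5 10 4)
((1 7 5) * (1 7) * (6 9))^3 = ((5 7)(6 9))^3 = (5 7)(6 9)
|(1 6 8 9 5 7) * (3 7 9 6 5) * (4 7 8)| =|(1 5 9 3 8 6 4 7)| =8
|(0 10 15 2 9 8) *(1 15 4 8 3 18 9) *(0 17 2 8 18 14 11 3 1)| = 30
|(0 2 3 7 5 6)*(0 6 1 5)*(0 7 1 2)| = 4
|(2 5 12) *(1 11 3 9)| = 12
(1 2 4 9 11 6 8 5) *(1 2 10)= (1 10)(2 4 9 11 6 8 5)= [0, 10, 4, 3, 9, 2, 8, 7, 5, 11, 1, 6]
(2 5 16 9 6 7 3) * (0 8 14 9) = (0 8 14 9 6 7 3 2 5 16) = [8, 1, 5, 2, 4, 16, 7, 3, 14, 6, 10, 11, 12, 13, 9, 15, 0]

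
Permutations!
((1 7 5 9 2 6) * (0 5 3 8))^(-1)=((0 5 9 2 6 1 7 3 8))^(-1)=(0 8 3 7 1 6 2 9 5)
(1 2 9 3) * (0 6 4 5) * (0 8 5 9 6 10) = (0 10)(1 2 6 4 9 3)(5 8) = [10, 2, 6, 1, 9, 8, 4, 7, 5, 3, 0]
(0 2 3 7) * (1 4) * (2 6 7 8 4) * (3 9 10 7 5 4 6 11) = [11, 2, 9, 8, 1, 4, 5, 0, 6, 10, 7, 3] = (0 11 3 8 6 5 4 1 2 9 10 7)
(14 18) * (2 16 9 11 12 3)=(2 16 9 11 12 3)(14 18)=[0, 1, 16, 2, 4, 5, 6, 7, 8, 11, 10, 12, 3, 13, 18, 15, 9, 17, 14]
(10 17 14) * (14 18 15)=(10 17 18 15 14)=[0, 1, 2, 3, 4, 5, 6, 7, 8, 9, 17, 11, 12, 13, 10, 14, 16, 18, 15]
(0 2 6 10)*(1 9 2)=(0 1 9 2 6 10)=[1, 9, 6, 3, 4, 5, 10, 7, 8, 2, 0]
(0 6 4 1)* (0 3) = (0 6 4 1 3) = [6, 3, 2, 0, 1, 5, 4]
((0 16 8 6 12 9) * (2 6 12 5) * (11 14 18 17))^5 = (2 5 6)(11 14 18 17)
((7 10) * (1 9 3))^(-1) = (1 3 9)(7 10)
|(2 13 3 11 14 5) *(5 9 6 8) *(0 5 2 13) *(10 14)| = 11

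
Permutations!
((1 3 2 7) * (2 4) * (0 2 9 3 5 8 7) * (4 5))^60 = (1 5 4 8 9 7 3)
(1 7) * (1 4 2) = (1 7 4 2) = [0, 7, 1, 3, 2, 5, 6, 4]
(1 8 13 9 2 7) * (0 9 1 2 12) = [9, 8, 7, 3, 4, 5, 6, 2, 13, 12, 10, 11, 0, 1] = (0 9 12)(1 8 13)(2 7)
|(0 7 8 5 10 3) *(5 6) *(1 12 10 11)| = 10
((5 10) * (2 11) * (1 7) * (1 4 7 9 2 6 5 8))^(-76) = ((1 9 2 11 6 5 10 8)(4 7))^(-76) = (1 6)(2 10)(5 9)(8 11)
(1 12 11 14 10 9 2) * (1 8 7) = (1 12 11 14 10 9 2 8 7) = [0, 12, 8, 3, 4, 5, 6, 1, 7, 2, 9, 14, 11, 13, 10]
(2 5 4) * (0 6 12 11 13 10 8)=(0 6 12 11 13 10 8)(2 5 4)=[6, 1, 5, 3, 2, 4, 12, 7, 0, 9, 8, 13, 11, 10]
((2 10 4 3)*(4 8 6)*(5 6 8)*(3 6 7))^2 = ((2 10 5 7 3)(4 6))^2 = (2 5 3 10 7)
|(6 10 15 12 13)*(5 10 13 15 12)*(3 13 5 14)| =|(3 13 6 5 10 12 15 14)| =8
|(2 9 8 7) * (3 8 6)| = |(2 9 6 3 8 7)| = 6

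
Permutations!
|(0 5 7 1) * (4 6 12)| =|(0 5 7 1)(4 6 12)| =12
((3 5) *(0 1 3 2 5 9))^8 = ((0 1 3 9)(2 5))^8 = (9)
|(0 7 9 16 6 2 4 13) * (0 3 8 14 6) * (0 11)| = 35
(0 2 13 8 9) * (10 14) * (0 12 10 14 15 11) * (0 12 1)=(0 2 13 8 9 1)(10 15 11 12)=[2, 0, 13, 3, 4, 5, 6, 7, 9, 1, 15, 12, 10, 8, 14, 11]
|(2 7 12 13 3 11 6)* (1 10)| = |(1 10)(2 7 12 13 3 11 6)| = 14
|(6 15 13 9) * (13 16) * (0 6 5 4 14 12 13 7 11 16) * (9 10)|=21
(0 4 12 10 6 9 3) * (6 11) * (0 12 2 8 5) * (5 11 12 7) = (0 4 2 8 11 6 9 3 7 5)(10 12) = [4, 1, 8, 7, 2, 0, 9, 5, 11, 3, 12, 6, 10]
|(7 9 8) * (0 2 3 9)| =6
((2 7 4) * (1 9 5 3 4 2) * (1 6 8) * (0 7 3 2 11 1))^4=((0 7 11 1 9 5 2 3 4 6 8))^4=(0 9 4 7 5 6 11 2 8 1 3)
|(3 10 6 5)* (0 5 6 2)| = |(0 5 3 10 2)| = 5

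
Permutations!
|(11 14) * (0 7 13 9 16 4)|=6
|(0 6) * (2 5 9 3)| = |(0 6)(2 5 9 3)| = 4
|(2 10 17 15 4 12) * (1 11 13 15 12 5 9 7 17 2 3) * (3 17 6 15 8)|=30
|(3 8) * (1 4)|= 2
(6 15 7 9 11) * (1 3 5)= (1 3 5)(6 15 7 9 11)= [0, 3, 2, 5, 4, 1, 15, 9, 8, 11, 10, 6, 12, 13, 14, 7]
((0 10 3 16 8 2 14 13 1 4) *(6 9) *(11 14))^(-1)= ((0 10 3 16 8 2 11 14 13 1 4)(6 9))^(-1)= (0 4 1 13 14 11 2 8 16 3 10)(6 9)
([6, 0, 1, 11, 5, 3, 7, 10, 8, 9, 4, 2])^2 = [7, 6, 0, 2, 3, 11, 10, 4, 8, 9, 5, 1]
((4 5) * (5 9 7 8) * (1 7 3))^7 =((1 7 8 5 4 9 3))^7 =(9)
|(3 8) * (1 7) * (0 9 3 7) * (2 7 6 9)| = 4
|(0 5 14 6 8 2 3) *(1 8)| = 8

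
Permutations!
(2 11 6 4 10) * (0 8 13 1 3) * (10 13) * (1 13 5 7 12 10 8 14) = (0 14 1 3)(2 11 6 4 5 7 12 10) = [14, 3, 11, 0, 5, 7, 4, 12, 8, 9, 2, 6, 10, 13, 1]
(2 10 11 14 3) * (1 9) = (1 9)(2 10 11 14 3) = [0, 9, 10, 2, 4, 5, 6, 7, 8, 1, 11, 14, 12, 13, 3]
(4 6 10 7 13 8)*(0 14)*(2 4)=(0 14)(2 4 6 10 7 13 8)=[14, 1, 4, 3, 6, 5, 10, 13, 2, 9, 7, 11, 12, 8, 0]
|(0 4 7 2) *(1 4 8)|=6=|(0 8 1 4 7 2)|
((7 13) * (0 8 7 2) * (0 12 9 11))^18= ((0 8 7 13 2 12 9 11))^18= (0 7 2 9)(8 13 12 11)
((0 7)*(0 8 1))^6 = (0 8)(1 7)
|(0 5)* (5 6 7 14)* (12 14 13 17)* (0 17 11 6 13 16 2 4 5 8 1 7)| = 20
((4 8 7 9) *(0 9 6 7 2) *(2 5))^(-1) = ((0 9 4 8 5 2)(6 7))^(-1) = (0 2 5 8 4 9)(6 7)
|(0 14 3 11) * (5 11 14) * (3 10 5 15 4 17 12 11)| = 12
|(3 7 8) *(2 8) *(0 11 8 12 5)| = 8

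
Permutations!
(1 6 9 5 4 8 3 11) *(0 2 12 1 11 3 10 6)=(0 2 12 1)(4 8 10 6 9 5)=[2, 0, 12, 3, 8, 4, 9, 7, 10, 5, 6, 11, 1]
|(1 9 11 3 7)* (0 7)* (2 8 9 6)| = |(0 7 1 6 2 8 9 11 3)| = 9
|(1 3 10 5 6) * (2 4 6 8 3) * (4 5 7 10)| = 14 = |(1 2 5 8 3 4 6)(7 10)|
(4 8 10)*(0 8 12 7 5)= [8, 1, 2, 3, 12, 0, 6, 5, 10, 9, 4, 11, 7]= (0 8 10 4 12 7 5)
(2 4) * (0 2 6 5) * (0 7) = [2, 1, 4, 3, 6, 7, 5, 0] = (0 2 4 6 5 7)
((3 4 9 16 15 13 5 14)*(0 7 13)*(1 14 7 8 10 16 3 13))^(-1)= ((0 8 10 16 15)(1 14 13 5 7)(3 4 9))^(-1)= (0 15 16 10 8)(1 7 5 13 14)(3 9 4)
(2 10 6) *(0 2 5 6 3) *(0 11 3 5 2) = (2 10 5 6)(3 11) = [0, 1, 10, 11, 4, 6, 2, 7, 8, 9, 5, 3]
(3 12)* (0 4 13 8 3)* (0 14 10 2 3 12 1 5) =(0 4 13 8 12 14 10 2 3 1 5) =[4, 5, 3, 1, 13, 0, 6, 7, 12, 9, 2, 11, 14, 8, 10]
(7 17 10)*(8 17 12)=(7 12 8 17 10)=[0, 1, 2, 3, 4, 5, 6, 12, 17, 9, 7, 11, 8, 13, 14, 15, 16, 10]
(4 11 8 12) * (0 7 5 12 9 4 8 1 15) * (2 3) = (0 7 5 12 8 9 4 11 1 15)(2 3) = [7, 15, 3, 2, 11, 12, 6, 5, 9, 4, 10, 1, 8, 13, 14, 0]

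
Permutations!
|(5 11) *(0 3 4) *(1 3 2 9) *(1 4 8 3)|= 4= |(0 2 9 4)(3 8)(5 11)|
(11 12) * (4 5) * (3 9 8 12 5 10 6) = [0, 1, 2, 9, 10, 4, 3, 7, 12, 8, 6, 5, 11] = (3 9 8 12 11 5 4 10 6)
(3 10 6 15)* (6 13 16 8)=(3 10 13 16 8 6 15)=[0, 1, 2, 10, 4, 5, 15, 7, 6, 9, 13, 11, 12, 16, 14, 3, 8]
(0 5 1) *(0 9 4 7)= (0 5 1 9 4 7)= [5, 9, 2, 3, 7, 1, 6, 0, 8, 4]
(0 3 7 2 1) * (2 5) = (0 3 7 5 2 1) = [3, 0, 1, 7, 4, 2, 6, 5]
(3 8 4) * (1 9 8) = (1 9 8 4 3) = [0, 9, 2, 1, 3, 5, 6, 7, 4, 8]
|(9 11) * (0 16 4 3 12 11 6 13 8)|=|(0 16 4 3 12 11 9 6 13 8)|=10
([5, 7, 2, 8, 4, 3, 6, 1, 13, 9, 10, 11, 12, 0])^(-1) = (0 13 8 3 5)(1 7)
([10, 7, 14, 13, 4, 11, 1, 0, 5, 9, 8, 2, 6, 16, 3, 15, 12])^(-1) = (0 7 1 6 12 16 13 3 14 2 11 5 8 10)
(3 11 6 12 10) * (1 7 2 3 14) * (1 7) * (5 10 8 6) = (2 3 11 5 10 14 7)(6 12 8) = [0, 1, 3, 11, 4, 10, 12, 2, 6, 9, 14, 5, 8, 13, 7]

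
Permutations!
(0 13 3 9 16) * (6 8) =[13, 1, 2, 9, 4, 5, 8, 7, 6, 16, 10, 11, 12, 3, 14, 15, 0] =(0 13 3 9 16)(6 8)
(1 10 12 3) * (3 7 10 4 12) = (1 4 12 7 10 3) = [0, 4, 2, 1, 12, 5, 6, 10, 8, 9, 3, 11, 7]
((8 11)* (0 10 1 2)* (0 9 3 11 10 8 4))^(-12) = (0 3 1)(2 8 11)(4 9 10) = ((0 8 10 1 2 9 3 11 4))^(-12)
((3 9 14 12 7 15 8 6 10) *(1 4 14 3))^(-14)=(1 7 10 12 6 14 8 4 15)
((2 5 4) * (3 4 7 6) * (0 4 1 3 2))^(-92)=((0 4)(1 3)(2 5 7 6))^(-92)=(7)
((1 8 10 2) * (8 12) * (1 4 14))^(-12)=(1 8 2 14 12 10 4)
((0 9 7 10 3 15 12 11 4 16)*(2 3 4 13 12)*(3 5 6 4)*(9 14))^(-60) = (16)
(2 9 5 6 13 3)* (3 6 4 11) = (2 9 5 4 11 3)(6 13) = [0, 1, 9, 2, 11, 4, 13, 7, 8, 5, 10, 3, 12, 6]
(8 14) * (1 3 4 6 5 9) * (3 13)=(1 13 3 4 6 5 9)(8 14)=[0, 13, 2, 4, 6, 9, 5, 7, 14, 1, 10, 11, 12, 3, 8]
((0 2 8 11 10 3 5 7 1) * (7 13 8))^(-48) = ((0 2 7 1)(3 5 13 8 11 10))^(-48) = (13)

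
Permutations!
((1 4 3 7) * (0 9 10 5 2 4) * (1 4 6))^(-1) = (0 1 6 2 5 10 9)(3 4 7)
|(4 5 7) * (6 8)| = 6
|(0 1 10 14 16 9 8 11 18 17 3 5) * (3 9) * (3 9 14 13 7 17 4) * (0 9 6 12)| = 70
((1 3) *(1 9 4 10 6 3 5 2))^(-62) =(1 5 2)(3 10 9 6 4)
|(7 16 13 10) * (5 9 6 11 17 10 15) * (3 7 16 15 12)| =12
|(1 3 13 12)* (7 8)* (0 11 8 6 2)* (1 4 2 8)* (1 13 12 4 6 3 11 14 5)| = 40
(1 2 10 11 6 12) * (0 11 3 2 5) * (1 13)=(0 11 6 12 13 1 5)(2 10 3)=[11, 5, 10, 2, 4, 0, 12, 7, 8, 9, 3, 6, 13, 1]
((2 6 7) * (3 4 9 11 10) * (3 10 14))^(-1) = (2 7 6)(3 14 11 9 4)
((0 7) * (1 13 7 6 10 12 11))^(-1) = (0 7 13 1 11 12 10 6)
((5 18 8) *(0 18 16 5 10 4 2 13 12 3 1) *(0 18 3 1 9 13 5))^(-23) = (0 13 18 4 16 9 1 10 5 3 12 8 2)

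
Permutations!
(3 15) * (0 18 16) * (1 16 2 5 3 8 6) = (0 18 2 5 3 15 8 6 1 16) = [18, 16, 5, 15, 4, 3, 1, 7, 6, 9, 10, 11, 12, 13, 14, 8, 0, 17, 2]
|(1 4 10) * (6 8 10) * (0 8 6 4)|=|(0 8 10 1)|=4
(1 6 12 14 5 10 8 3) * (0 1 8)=(0 1 6 12 14 5 10)(3 8)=[1, 6, 2, 8, 4, 10, 12, 7, 3, 9, 0, 11, 14, 13, 5]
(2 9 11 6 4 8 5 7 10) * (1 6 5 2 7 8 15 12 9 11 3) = (1 6 4 15 12 9 3)(2 11 5 8)(7 10) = [0, 6, 11, 1, 15, 8, 4, 10, 2, 3, 7, 5, 9, 13, 14, 12]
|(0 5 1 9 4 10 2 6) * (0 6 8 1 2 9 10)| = 8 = |(0 5 2 8 1 10 9 4)|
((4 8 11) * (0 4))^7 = ((0 4 8 11))^7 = (0 11 8 4)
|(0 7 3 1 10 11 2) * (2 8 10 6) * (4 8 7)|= 10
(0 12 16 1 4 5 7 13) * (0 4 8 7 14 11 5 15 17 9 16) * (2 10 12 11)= (0 11 5 14 2 10 12)(1 8 7 13 4 15 17 9 16)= [11, 8, 10, 3, 15, 14, 6, 13, 7, 16, 12, 5, 0, 4, 2, 17, 1, 9]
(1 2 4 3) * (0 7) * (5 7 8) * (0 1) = [8, 2, 4, 0, 3, 7, 6, 1, 5] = (0 8 5 7 1 2 4 3)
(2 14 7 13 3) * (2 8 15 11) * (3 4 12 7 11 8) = (2 14 11)(4 12 7 13)(8 15) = [0, 1, 14, 3, 12, 5, 6, 13, 15, 9, 10, 2, 7, 4, 11, 8]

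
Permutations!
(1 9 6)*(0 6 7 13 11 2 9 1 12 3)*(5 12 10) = (0 6 10 5 12 3)(2 9 7 13 11) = [6, 1, 9, 0, 4, 12, 10, 13, 8, 7, 5, 2, 3, 11]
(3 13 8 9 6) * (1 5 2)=(1 5 2)(3 13 8 9 6)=[0, 5, 1, 13, 4, 2, 3, 7, 9, 6, 10, 11, 12, 8]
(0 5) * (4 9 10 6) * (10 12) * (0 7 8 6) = [5, 1, 2, 3, 9, 7, 4, 8, 6, 12, 0, 11, 10] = (0 5 7 8 6 4 9 12 10)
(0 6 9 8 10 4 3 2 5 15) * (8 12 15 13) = [6, 1, 5, 2, 3, 13, 9, 7, 10, 12, 4, 11, 15, 8, 14, 0] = (0 6 9 12 15)(2 5 13 8 10 4 3)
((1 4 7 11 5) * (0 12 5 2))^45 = ((0 12 5 1 4 7 11 2))^45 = (0 7 5 2 4 12 11 1)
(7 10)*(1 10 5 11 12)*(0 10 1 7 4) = (0 10 4)(5 11 12 7) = [10, 1, 2, 3, 0, 11, 6, 5, 8, 9, 4, 12, 7]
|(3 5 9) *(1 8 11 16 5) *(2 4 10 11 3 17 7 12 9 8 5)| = 20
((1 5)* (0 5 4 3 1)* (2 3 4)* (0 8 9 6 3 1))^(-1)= (0 3 6 9 8 5)(1 2)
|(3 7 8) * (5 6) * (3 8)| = 2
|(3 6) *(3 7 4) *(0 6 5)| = |(0 6 7 4 3 5)| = 6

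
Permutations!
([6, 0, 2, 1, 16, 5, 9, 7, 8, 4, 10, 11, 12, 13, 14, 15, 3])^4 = [16, 4, 2, 9, 0, 5, 3, 7, 8, 1, 10, 11, 12, 13, 14, 15, 6]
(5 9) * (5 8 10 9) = (8 10 9) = [0, 1, 2, 3, 4, 5, 6, 7, 10, 8, 9]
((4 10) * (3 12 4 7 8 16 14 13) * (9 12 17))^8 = (3 16 10 9 13 8 4 17 14 7 12)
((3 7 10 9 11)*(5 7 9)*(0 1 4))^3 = ((0 1 4)(3 9 11)(5 7 10))^3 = (11)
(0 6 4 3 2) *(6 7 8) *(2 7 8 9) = (0 8 6 4 3 7 9 2) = [8, 1, 0, 7, 3, 5, 4, 9, 6, 2]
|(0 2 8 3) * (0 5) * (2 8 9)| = 4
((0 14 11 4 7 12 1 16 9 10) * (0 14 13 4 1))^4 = ((0 13 4 7 12)(1 16 9 10 14 11))^4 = (0 12 7 4 13)(1 14 9)(10 16 11)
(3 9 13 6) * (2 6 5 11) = (2 6 3 9 13 5 11) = [0, 1, 6, 9, 4, 11, 3, 7, 8, 13, 10, 2, 12, 5]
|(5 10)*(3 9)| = |(3 9)(5 10)| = 2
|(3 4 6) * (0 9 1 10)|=12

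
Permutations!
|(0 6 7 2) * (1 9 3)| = |(0 6 7 2)(1 9 3)| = 12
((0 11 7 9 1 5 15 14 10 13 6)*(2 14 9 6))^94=((0 11 7 6)(1 5 15 9)(2 14 10 13))^94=(0 7)(1 15)(2 10)(5 9)(6 11)(13 14)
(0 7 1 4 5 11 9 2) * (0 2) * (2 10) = [7, 4, 10, 3, 5, 11, 6, 1, 8, 0, 2, 9] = (0 7 1 4 5 11 9)(2 10)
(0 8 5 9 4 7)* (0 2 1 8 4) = [4, 8, 1, 3, 7, 9, 6, 2, 5, 0] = (0 4 7 2 1 8 5 9)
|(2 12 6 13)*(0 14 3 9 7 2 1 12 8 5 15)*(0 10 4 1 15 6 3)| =|(0 14)(1 12 3 9 7 2 8 5 6 13 15 10 4)| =26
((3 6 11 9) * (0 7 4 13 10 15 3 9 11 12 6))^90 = (0 3 15 10 13 4 7)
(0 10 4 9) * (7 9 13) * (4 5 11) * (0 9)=[10, 1, 2, 3, 13, 11, 6, 0, 8, 9, 5, 4, 12, 7]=(0 10 5 11 4 13 7)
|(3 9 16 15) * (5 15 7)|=6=|(3 9 16 7 5 15)|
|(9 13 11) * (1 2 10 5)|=12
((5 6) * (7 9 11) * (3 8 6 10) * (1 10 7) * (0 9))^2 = (0 11 10 8 5)(1 3 6 7 9)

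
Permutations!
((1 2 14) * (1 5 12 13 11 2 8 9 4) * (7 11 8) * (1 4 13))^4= (1 14 7 5 11 12 2)(8 9 13)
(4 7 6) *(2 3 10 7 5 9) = (2 3 10 7 6 4 5 9) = [0, 1, 3, 10, 5, 9, 4, 6, 8, 2, 7]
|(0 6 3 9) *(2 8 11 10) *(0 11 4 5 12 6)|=|(2 8 4 5 12 6 3 9 11 10)|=10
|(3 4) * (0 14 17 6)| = 4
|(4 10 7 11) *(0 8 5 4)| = |(0 8 5 4 10 7 11)| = 7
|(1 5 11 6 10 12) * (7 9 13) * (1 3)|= 21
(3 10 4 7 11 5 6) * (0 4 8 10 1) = (0 4 7 11 5 6 3 1)(8 10) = [4, 0, 2, 1, 7, 6, 3, 11, 10, 9, 8, 5]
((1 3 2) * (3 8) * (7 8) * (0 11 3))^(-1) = ((0 11 3 2 1 7 8))^(-1) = (0 8 7 1 2 3 11)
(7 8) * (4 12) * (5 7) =(4 12)(5 7 8) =[0, 1, 2, 3, 12, 7, 6, 8, 5, 9, 10, 11, 4]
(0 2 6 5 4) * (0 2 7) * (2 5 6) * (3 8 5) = (0 7)(3 8 5 4) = [7, 1, 2, 8, 3, 4, 6, 0, 5]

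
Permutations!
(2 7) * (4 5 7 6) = [0, 1, 6, 3, 5, 7, 4, 2] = (2 6 4 5 7)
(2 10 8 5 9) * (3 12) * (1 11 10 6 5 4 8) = [0, 11, 6, 12, 8, 9, 5, 7, 4, 2, 1, 10, 3] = (1 11 10)(2 6 5 9)(3 12)(4 8)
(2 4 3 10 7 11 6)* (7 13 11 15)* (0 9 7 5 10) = (0 9 7 15 5 10 13 11 6 2 4 3) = [9, 1, 4, 0, 3, 10, 2, 15, 8, 7, 13, 6, 12, 11, 14, 5]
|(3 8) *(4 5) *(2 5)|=|(2 5 4)(3 8)|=6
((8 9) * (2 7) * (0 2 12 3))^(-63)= (0 7 3 2 12)(8 9)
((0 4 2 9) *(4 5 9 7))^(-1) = (0 9 5)(2 4 7)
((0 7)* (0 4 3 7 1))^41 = (0 1)(3 4 7)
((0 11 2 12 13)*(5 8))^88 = ((0 11 2 12 13)(5 8))^88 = (0 12 11 13 2)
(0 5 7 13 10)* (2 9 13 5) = (0 2 9 13 10)(5 7) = [2, 1, 9, 3, 4, 7, 6, 5, 8, 13, 0, 11, 12, 10]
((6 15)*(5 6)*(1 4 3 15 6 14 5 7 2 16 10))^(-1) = (1 10 16 2 7 15 3 4)(5 14)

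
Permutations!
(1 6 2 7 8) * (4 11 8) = [0, 6, 7, 3, 11, 5, 2, 4, 1, 9, 10, 8] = (1 6 2 7 4 11 8)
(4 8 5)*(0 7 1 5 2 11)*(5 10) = (0 7 1 10 5 4 8 2 11) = [7, 10, 11, 3, 8, 4, 6, 1, 2, 9, 5, 0]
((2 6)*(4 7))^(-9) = (2 6)(4 7) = ((2 6)(4 7))^(-9)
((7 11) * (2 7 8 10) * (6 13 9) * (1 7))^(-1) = ((1 7 11 8 10 2)(6 13 9))^(-1) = (1 2 10 8 11 7)(6 9 13)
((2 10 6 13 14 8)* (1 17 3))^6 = (17)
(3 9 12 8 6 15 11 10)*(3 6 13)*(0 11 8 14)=(0 11 10 6 15 8 13 3 9 12 14)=[11, 1, 2, 9, 4, 5, 15, 7, 13, 12, 6, 10, 14, 3, 0, 8]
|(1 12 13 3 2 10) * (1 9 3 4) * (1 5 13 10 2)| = 15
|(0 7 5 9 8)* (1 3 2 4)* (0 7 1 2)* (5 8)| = 6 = |(0 1 3)(2 4)(5 9)(7 8)|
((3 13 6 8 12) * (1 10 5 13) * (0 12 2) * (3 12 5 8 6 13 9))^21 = ((13)(0 5 9 3 1 10 8 2))^21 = (13)(0 10 9 2 1 5 8 3)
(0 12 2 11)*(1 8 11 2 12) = (12)(0 1 8 11) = [1, 8, 2, 3, 4, 5, 6, 7, 11, 9, 10, 0, 12]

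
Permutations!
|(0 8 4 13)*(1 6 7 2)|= 4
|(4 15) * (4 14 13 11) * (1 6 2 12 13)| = 9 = |(1 6 2 12 13 11 4 15 14)|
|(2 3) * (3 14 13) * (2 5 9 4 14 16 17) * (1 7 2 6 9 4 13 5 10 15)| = |(1 7 2 16 17 6 9 13 3 10 15)(4 14 5)| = 33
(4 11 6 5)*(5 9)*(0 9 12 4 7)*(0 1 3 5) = (0 9)(1 3 5 7)(4 11 6 12) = [9, 3, 2, 5, 11, 7, 12, 1, 8, 0, 10, 6, 4]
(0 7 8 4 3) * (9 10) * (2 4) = (0 7 8 2 4 3)(9 10) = [7, 1, 4, 0, 3, 5, 6, 8, 2, 10, 9]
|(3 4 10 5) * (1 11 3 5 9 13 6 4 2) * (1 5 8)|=30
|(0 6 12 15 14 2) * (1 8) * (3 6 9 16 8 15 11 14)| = 12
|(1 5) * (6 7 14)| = |(1 5)(6 7 14)| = 6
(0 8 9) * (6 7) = (0 8 9)(6 7) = [8, 1, 2, 3, 4, 5, 7, 6, 9, 0]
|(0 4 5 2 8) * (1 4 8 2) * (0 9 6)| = |(0 8 9 6)(1 4 5)| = 12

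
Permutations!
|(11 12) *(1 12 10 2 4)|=6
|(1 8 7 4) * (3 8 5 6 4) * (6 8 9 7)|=15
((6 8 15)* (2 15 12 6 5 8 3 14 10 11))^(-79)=(2 15 5 8 12 6 3 14 10 11)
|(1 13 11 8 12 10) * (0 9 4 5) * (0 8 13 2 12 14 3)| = 28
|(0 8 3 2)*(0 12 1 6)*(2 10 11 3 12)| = 15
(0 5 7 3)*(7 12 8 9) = (0 5 12 8 9 7 3) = [5, 1, 2, 0, 4, 12, 6, 3, 9, 7, 10, 11, 8]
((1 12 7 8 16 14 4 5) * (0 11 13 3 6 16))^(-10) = (0 3 14 1 8 13 16 5 7 11 6 4 12)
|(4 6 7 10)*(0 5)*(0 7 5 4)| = |(0 4 6 5 7 10)| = 6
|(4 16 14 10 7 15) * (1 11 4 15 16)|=|(1 11 4)(7 16 14 10)|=12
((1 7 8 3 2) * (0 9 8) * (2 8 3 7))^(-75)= ((0 9 3 8 7)(1 2))^(-75)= (9)(1 2)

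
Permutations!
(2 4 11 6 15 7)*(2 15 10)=(2 4 11 6 10)(7 15)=[0, 1, 4, 3, 11, 5, 10, 15, 8, 9, 2, 6, 12, 13, 14, 7]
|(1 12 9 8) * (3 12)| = 5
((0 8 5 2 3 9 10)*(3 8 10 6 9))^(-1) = (0 10)(2 5 8)(6 9) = ((0 10)(2 8 5)(6 9))^(-1)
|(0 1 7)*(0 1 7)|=3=|(0 7 1)|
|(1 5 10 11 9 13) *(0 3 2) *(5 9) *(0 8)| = |(0 3 2 8)(1 9 13)(5 10 11)| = 12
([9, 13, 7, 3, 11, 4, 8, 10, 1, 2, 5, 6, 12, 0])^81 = (0 8 4 7)(1 11 10 9)(2 13 6 5)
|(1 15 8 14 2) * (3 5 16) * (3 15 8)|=|(1 8 14 2)(3 5 16 15)|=4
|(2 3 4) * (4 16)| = |(2 3 16 4)| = 4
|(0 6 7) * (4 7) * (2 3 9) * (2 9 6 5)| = 7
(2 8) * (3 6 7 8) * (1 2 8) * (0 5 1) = (8)(0 5 1 2 3 6 7) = [5, 2, 3, 6, 4, 1, 7, 0, 8]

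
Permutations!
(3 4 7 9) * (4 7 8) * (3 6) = [0, 1, 2, 7, 8, 5, 3, 9, 4, 6] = (3 7 9 6)(4 8)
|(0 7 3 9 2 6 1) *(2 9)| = 6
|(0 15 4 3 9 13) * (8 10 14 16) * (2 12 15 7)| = 36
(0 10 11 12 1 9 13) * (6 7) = [10, 9, 2, 3, 4, 5, 7, 6, 8, 13, 11, 12, 1, 0] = (0 10 11 12 1 9 13)(6 7)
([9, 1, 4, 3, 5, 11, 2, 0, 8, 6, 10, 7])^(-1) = [7, 1, 6, 3, 2, 4, 9, 11, 8, 0, 10, 5]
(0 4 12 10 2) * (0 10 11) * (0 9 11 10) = (0 4 12 10 2)(9 11) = [4, 1, 0, 3, 12, 5, 6, 7, 8, 11, 2, 9, 10]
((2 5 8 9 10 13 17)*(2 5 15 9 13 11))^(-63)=((2 15 9 10 11)(5 8 13 17))^(-63)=(2 9 11 15 10)(5 8 13 17)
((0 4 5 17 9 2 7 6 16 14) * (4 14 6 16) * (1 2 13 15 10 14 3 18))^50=(0 18 2 16 4 17 13 10)(1 7 6 5 9 15 14 3)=((0 3 18 1 2 7 16 6 4 5 17 9 13 15 10 14))^50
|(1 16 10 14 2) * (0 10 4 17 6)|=9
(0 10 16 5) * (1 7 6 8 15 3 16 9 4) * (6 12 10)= (0 6 8 15 3 16 5)(1 7 12 10 9 4)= [6, 7, 2, 16, 1, 0, 8, 12, 15, 4, 9, 11, 10, 13, 14, 3, 5]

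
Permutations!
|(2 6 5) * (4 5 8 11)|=6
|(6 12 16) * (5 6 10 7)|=6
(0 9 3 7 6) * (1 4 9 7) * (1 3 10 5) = (0 7 6)(1 4 9 10 5) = [7, 4, 2, 3, 9, 1, 0, 6, 8, 10, 5]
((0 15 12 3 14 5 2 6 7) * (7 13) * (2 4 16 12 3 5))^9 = ((0 15 3 14 2 6 13 7)(4 16 12 5))^9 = (0 15 3 14 2 6 13 7)(4 16 12 5)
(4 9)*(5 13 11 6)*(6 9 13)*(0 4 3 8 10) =[4, 1, 2, 8, 13, 6, 5, 7, 10, 3, 0, 9, 12, 11] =(0 4 13 11 9 3 8 10)(5 6)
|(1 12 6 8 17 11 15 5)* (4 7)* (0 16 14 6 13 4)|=14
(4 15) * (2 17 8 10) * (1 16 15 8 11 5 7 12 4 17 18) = (1 16 15 17 11 5 7 12 4 8 10 2 18) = [0, 16, 18, 3, 8, 7, 6, 12, 10, 9, 2, 5, 4, 13, 14, 17, 15, 11, 1]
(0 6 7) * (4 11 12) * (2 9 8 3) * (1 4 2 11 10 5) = (0 6 7)(1 4 10 5)(2 9 8 3 11 12) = [6, 4, 9, 11, 10, 1, 7, 0, 3, 8, 5, 12, 2]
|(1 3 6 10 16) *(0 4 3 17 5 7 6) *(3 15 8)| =35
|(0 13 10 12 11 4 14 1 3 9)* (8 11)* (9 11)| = 30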